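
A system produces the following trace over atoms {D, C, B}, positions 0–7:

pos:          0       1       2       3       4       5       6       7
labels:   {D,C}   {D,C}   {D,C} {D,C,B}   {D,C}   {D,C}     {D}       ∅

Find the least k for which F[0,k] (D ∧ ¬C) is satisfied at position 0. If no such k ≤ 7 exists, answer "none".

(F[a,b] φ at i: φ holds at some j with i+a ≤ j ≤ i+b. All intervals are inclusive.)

Scan j = 0,1,… for (D ∧ ¬C):
  j=0: fails
  j=1: fails
  j=2: fails
  j=3: fails
  j=4: fails
  j=5: fails
  j=6: holds
First hit at j=6, so smallest k = 6-0 = 6.

6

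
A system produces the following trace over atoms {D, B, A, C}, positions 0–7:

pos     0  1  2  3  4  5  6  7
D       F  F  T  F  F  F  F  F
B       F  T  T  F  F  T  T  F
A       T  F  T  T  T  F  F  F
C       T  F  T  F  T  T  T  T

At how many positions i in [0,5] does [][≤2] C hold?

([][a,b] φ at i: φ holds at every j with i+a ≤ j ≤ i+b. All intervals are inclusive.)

Evaluate at each i in [0,5]:
  i=0: ✗ (fails at j=1)
  i=1: ✗ (fails at j=1)
  i=2: ✗ (fails at j=3)
  i=3: ✗ (fails at j=3)
  i=4: ✓ (all of [4,6])
  i=5: ✓ (all of [5,7])
Positions where it holds: {4, 5} → 2.

2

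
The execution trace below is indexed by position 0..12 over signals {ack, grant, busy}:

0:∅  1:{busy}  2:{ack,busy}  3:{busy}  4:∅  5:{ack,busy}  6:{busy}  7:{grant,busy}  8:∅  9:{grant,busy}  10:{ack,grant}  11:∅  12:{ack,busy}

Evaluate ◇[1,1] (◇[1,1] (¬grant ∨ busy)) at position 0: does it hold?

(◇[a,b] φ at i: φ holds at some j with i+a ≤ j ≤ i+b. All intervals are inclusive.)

Yes

Check ◇[1,1] (¬grant ∨ busy) at each j in [1,1]:
  j=1: holds (witness at 2)
Found at j=1 → formula holds.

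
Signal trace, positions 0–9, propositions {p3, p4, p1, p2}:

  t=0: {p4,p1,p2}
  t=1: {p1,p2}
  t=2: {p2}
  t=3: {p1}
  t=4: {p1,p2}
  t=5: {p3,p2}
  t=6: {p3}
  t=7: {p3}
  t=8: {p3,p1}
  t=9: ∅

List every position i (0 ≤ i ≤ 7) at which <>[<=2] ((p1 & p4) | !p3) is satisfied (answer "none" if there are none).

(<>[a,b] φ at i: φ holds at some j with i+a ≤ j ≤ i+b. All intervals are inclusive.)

Evaluate at each i in [0,7]:
  i=0: ✓ (witness j=0)
  i=1: ✓ (witness j=1)
  i=2: ✓ (witness j=2)
  i=3: ✓ (witness j=3)
  i=4: ✓ (witness j=4)
  i=5: ✗ (none in [5,7])
  i=6: ✗ (none in [6,8])
  i=7: ✓ (witness j=9)

0, 1, 2, 3, 4, 7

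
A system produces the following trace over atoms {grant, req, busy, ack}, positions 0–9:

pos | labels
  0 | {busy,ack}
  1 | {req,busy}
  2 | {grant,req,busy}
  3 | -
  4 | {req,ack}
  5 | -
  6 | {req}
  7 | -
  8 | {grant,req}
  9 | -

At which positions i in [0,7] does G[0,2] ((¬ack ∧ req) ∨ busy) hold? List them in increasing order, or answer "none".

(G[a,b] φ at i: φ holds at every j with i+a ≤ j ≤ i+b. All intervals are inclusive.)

0

Evaluate at each i in [0,7]:
  i=0: ✓ (all of [0,2])
  i=1: ✗ (fails at j=3)
  i=2: ✗ (fails at j=3)
  i=3: ✗ (fails at j=3)
  i=4: ✗ (fails at j=4)
  i=5: ✗ (fails at j=5)
  i=6: ✗ (fails at j=7)
  i=7: ✗ (fails at j=7)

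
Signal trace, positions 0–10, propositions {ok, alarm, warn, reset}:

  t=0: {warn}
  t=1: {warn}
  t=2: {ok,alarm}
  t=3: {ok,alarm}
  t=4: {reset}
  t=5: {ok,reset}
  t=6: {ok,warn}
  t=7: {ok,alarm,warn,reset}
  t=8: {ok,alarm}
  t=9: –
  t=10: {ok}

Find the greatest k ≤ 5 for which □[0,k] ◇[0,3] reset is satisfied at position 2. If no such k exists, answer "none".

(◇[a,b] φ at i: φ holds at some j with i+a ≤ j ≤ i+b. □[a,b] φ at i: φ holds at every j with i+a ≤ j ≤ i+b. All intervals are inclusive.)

◇[0,3] reset must hold from j=2 onward; find where it first fails.
  j=2: holds
  j=3: holds
  j=4: holds
  j=5: holds
  j=6: holds
  j=7: holds
Holds through j=7; largest k = 5.

5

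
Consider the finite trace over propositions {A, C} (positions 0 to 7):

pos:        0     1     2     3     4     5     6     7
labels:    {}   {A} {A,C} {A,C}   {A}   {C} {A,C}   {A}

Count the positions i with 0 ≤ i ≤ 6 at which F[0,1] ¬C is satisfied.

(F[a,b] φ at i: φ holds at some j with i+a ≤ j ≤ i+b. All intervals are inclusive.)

5

Evaluate at each i in [0,6]:
  i=0: ✓ (witness j=0)
  i=1: ✓ (witness j=1)
  i=2: ✗ (none in [2,3])
  i=3: ✓ (witness j=4)
  i=4: ✓ (witness j=4)
  i=5: ✗ (none in [5,6])
  i=6: ✓ (witness j=7)
Positions where it holds: {0, 1, 3, 4, 6} → 5.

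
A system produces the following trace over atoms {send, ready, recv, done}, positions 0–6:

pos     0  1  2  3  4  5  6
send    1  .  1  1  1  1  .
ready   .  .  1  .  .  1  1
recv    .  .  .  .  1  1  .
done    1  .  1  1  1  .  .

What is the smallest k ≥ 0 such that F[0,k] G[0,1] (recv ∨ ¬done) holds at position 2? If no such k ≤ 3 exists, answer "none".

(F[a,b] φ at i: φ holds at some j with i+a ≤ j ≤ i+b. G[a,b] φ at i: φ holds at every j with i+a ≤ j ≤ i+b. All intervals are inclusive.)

Scan j = 2,3,… for G[0,1] (recv ∨ ¬done):
  j=2: fails
  j=3: fails
  j=4: holds
First hit at j=4, so smallest k = 4-2 = 2.

2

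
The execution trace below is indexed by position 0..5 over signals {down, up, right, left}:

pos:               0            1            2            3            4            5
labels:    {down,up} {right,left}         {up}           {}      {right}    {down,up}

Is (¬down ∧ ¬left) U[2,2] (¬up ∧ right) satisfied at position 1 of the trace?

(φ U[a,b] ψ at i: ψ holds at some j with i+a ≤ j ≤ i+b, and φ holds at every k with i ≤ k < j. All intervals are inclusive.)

Does not hold

Need some j in [3,3] with (¬up ∧ right), and (¬down ∧ ¬left) at every k in [1,j-1].
  j=3: (¬up ∧ right) false.
No j in the window works → until fails.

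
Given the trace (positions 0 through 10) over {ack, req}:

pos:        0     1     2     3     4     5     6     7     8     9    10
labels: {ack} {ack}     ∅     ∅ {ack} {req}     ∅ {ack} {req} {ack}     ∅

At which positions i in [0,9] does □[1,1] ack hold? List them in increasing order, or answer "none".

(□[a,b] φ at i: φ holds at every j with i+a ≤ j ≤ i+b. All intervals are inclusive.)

Evaluate at each i in [0,9]:
  i=0: ✓ (all of [1,1])
  i=1: ✗ (fails at j=2)
  i=2: ✗ (fails at j=3)
  i=3: ✓ (all of [4,4])
  i=4: ✗ (fails at j=5)
  i=5: ✗ (fails at j=6)
  i=6: ✓ (all of [7,7])
  i=7: ✗ (fails at j=8)
  i=8: ✓ (all of [9,9])
  i=9: ✗ (fails at j=10)

0, 3, 6, 8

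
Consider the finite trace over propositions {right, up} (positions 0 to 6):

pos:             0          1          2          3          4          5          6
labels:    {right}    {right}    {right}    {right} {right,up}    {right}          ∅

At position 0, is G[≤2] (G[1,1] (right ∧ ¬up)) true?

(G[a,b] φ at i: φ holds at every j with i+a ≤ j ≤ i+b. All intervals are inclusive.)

True

Check G[1,1] (right ∧ ¬up) at every j in [0,2]:
  j=0: holds on [1,1]
  j=1: holds on [2,2]
  j=2: holds on [3,3]
All positions satisfy it → formula holds.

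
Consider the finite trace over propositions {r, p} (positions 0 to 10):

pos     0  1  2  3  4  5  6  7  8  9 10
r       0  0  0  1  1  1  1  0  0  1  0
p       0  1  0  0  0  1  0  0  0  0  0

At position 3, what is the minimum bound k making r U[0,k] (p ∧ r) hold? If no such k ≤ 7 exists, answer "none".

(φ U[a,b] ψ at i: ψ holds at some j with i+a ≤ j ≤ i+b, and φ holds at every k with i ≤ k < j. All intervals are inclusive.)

Need earliest j ≥ 3 with (p ∧ r), and r at every k in [3,j-1].
  j=3: rhs fails.
  j=4: rhs fails.
  j=5: rhs holds; lhs holds on [3,4]. k = 2.

2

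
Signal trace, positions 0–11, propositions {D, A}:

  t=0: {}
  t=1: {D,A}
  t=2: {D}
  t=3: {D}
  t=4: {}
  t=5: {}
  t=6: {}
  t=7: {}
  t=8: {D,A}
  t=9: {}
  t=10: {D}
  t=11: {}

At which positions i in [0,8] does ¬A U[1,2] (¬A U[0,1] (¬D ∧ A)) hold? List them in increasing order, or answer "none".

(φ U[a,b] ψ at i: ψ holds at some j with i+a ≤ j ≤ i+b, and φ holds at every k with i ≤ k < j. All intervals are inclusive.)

none

Evaluate at each i in [0,8]:
  i=0: ✗ (no rhs in [1,2])
  i=1: ✗ (no rhs in [2,3])
  i=2: ✗ (no rhs in [3,4])
  i=3: ✗ (no rhs in [4,5])
  i=4: ✗ (no rhs in [5,6])
  i=5: ✗ (no rhs in [6,7])
  i=6: ✗ (no rhs in [7,8])
  i=7: ✗ (no rhs in [8,9])
  i=8: ✗ (no rhs in [9,10])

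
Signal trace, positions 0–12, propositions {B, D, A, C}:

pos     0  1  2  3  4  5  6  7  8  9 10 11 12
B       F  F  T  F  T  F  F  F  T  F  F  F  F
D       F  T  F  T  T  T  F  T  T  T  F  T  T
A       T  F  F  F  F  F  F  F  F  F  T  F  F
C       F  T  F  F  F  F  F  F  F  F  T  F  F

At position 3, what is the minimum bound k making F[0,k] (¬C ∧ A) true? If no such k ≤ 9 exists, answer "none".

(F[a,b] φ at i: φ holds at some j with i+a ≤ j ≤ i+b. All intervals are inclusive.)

Scan j = 3,4,… for (¬C ∧ A):
  j=3: fails
  j=4: fails
  j=5: fails
  j=6: fails
  j=7: fails
  j=8: fails
  j=9: fails
  j=10: fails
  j=11: fails
  j=12: fails
No j in [3,12] satisfies it → none.

none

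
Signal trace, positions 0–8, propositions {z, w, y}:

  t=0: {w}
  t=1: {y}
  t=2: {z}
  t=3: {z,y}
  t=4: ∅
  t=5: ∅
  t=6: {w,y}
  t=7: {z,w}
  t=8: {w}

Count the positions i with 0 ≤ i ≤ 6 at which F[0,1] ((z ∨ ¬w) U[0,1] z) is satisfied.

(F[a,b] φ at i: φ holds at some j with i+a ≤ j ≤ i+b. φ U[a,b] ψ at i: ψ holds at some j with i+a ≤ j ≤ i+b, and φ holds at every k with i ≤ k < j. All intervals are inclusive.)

5

Evaluate at each i in [0,6]:
  i=0: ✓ (witness j=1)
  i=1: ✓ (witness j=1)
  i=2: ✓ (witness j=2)
  i=3: ✓ (witness j=3)
  i=4: ✗ (none in [4,5])
  i=5: ✗ (none in [5,6])
  i=6: ✓ (witness j=7)
Positions where it holds: {0, 1, 2, 3, 6} → 5.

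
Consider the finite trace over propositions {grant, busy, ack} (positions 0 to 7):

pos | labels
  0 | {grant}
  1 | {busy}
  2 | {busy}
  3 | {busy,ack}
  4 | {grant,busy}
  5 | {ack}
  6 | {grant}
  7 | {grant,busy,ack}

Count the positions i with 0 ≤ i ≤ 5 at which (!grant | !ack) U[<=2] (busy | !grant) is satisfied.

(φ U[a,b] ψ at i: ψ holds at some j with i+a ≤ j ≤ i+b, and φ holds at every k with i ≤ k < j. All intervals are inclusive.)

6

Evaluate at each i in [0,5]:
  i=0: ✓ (rhs at j=1; lhs holds on [0,0])
  i=1: ✓ (rhs at j=1)
  i=2: ✓ (rhs at j=2)
  i=3: ✓ (rhs at j=3)
  i=4: ✓ (rhs at j=4)
  i=5: ✓ (rhs at j=5)
Positions where it holds: {0, 1, 2, 3, 4, 5} → 6.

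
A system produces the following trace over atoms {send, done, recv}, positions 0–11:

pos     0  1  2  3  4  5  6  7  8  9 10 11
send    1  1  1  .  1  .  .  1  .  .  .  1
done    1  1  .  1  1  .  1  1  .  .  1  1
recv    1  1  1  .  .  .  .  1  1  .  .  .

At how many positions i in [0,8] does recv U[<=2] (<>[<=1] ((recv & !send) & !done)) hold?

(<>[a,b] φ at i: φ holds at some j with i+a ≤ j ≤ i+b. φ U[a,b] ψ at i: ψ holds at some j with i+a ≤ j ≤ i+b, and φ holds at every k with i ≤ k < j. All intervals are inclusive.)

Evaluate at each i in [0,8]:
  i=0: ✗ (no rhs in [0,2])
  i=1: ✗ (no rhs in [1,3])
  i=2: ✗ (no rhs in [2,4])
  i=3: ✗ (no rhs in [3,5])
  i=4: ✗ (no rhs in [4,6])
  i=5: ✗ (lhs fails at k=5 before rhs at j=7)
  i=6: ✗ (lhs fails at k=6 before rhs at j=7)
  i=7: ✓ (rhs at j=7)
  i=8: ✓ (rhs at j=8)
Positions where it holds: {7, 8} → 2.

2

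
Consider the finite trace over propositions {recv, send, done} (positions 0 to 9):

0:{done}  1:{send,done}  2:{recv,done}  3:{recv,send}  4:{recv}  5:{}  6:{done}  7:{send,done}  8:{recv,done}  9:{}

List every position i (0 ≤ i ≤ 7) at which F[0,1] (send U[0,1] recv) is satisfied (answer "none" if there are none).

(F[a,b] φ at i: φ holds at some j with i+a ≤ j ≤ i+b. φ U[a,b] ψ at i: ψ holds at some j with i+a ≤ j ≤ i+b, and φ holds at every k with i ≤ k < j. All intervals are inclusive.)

Evaluate at each i in [0,7]:
  i=0: ✓ (witness j=1)
  i=1: ✓ (witness j=1)
  i=2: ✓ (witness j=2)
  i=3: ✓ (witness j=3)
  i=4: ✓ (witness j=4)
  i=5: ✗ (none in [5,6])
  i=6: ✓ (witness j=7)
  i=7: ✓ (witness j=7)

0, 1, 2, 3, 4, 6, 7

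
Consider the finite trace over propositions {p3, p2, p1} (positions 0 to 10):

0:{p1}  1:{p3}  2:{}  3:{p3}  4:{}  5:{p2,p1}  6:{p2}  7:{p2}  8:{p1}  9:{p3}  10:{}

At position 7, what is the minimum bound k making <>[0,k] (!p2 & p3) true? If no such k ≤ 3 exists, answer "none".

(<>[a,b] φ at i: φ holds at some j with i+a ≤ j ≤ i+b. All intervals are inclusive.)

Scan j = 7,8,… for (!p2 & p3):
  j=7: fails
  j=8: fails
  j=9: holds
First hit at j=9, so smallest k = 9-7 = 2.

2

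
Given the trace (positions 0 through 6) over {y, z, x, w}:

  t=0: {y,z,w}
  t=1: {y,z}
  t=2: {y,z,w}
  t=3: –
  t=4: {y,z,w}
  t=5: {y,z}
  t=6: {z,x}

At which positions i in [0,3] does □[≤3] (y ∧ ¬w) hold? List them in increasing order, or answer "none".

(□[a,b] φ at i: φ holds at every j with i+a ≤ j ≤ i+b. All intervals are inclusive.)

none

Evaluate at each i in [0,3]:
  i=0: ✗ (fails at j=0)
  i=1: ✗ (fails at j=2)
  i=2: ✗ (fails at j=2)
  i=3: ✗ (fails at j=3)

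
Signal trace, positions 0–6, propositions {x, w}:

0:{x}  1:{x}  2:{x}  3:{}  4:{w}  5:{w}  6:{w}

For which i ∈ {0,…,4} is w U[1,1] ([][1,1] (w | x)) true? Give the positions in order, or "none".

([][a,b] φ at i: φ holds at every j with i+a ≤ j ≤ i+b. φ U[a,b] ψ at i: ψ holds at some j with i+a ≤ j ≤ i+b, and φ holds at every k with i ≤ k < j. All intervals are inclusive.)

Evaluate at each i in [0,4]:
  i=0: ✗ (lhs fails at k=0 before rhs at j=1)
  i=1: ✗ (no rhs in [2,2])
  i=2: ✗ (lhs fails at k=2 before rhs at j=3)
  i=3: ✗ (lhs fails at k=3 before rhs at j=4)
  i=4: ✓ (rhs at j=5; lhs holds on [4,4])

4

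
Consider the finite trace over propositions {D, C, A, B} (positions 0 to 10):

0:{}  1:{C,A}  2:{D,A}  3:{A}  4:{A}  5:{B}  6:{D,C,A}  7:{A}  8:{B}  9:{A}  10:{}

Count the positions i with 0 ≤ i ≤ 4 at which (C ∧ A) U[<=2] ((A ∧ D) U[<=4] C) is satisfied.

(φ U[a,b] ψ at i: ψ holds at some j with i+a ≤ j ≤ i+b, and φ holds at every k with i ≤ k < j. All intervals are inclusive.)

Evaluate at each i in [0,4]:
  i=0: ✗ (lhs fails at k=0 before rhs at j=1)
  i=1: ✓ (rhs at j=1)
  i=2: ✗ (no rhs in [2,4])
  i=3: ✗ (no rhs in [3,5])
  i=4: ✗ (lhs fails at k=4 before rhs at j=6)
Positions where it holds: {1} → 1.

1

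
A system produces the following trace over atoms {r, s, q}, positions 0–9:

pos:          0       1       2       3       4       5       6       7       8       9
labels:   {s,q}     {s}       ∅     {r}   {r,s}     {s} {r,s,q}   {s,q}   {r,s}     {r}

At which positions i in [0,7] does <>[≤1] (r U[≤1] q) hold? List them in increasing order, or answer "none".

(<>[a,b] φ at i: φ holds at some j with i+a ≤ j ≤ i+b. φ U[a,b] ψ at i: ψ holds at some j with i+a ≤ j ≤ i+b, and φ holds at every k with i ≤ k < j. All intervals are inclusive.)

0, 5, 6, 7

Evaluate at each i in [0,7]:
  i=0: ✓ (witness j=0)
  i=1: ✗ (none in [1,2])
  i=2: ✗ (none in [2,3])
  i=3: ✗ (none in [3,4])
  i=4: ✗ (none in [4,5])
  i=5: ✓ (witness j=6)
  i=6: ✓ (witness j=6)
  i=7: ✓ (witness j=7)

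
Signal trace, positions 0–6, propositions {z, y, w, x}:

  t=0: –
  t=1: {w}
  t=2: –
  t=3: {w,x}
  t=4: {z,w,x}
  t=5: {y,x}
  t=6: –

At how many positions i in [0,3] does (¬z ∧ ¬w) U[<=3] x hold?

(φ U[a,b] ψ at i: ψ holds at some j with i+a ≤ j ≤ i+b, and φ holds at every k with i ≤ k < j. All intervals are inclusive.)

Evaluate at each i in [0,3]:
  i=0: ✗ (lhs fails at k=1 before rhs at j=3)
  i=1: ✗ (lhs fails at k=1 before rhs at j=3)
  i=2: ✓ (rhs at j=3; lhs holds on [2,2])
  i=3: ✓ (rhs at j=3)
Positions where it holds: {2, 3} → 2.

2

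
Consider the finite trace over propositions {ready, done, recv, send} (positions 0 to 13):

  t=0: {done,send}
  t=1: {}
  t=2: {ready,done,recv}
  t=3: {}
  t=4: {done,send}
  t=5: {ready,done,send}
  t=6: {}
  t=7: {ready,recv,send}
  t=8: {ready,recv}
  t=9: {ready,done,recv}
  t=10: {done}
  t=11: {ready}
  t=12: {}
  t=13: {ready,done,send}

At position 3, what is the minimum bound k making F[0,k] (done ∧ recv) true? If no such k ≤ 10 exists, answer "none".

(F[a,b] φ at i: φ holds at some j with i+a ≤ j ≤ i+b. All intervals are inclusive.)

Scan j = 3,4,… for (done ∧ recv):
  j=3: fails
  j=4: fails
  j=5: fails
  j=6: fails
  j=7: fails
  j=8: fails
  j=9: holds
First hit at j=9, so smallest k = 9-3 = 6.

6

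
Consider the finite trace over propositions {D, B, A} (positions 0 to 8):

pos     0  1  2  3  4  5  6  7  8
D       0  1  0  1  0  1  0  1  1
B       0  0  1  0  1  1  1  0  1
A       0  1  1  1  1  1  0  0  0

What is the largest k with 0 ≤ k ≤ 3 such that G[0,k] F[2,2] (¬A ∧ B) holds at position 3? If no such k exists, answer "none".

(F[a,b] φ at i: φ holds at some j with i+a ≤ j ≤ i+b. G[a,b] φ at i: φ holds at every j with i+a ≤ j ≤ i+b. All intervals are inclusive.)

F[2,2] (¬A ∧ B) must hold from j=3 onward; find where it first fails.
  j=3: fails → no k works.

none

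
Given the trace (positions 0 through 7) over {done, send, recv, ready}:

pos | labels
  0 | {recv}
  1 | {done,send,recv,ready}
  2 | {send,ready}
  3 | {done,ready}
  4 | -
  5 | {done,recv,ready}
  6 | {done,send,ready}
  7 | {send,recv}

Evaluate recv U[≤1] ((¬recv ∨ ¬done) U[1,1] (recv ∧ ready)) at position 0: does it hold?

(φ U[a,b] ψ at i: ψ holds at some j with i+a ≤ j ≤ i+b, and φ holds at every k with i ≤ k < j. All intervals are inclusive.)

Need some j in [0,1] with ((¬recv ∨ ¬done) U[1,1] (recv ∧ ready)), and recv at every k in [0,j-1].
  j=0: ((¬recv ∨ ¬done) U[1,1] (recv ∧ ready)) holds; no prefix to check → satisfied.

Yes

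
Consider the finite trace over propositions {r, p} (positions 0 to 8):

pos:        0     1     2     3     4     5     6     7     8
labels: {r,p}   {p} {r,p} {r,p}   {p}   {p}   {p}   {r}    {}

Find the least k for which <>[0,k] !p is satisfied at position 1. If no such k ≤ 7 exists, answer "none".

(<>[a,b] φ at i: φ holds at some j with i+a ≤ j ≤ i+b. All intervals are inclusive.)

6

Scan j = 1,2,… for !p:
  j=1: fails
  j=2: fails
  j=3: fails
  j=4: fails
  j=5: fails
  j=6: fails
  j=7: holds
First hit at j=7, so smallest k = 7-1 = 6.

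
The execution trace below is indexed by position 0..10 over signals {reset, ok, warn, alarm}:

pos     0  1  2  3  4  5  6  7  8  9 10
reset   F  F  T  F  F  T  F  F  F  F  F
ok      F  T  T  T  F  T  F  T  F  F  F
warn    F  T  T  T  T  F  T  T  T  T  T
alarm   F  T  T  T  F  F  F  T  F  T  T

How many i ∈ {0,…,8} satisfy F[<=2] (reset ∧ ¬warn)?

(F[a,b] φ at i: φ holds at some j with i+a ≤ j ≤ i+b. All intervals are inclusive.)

Evaluate at each i in [0,8]:
  i=0: ✗ (none in [0,2])
  i=1: ✗ (none in [1,3])
  i=2: ✗ (none in [2,4])
  i=3: ✓ (witness j=5)
  i=4: ✓ (witness j=5)
  i=5: ✓ (witness j=5)
  i=6: ✗ (none in [6,8])
  i=7: ✗ (none in [7,9])
  i=8: ✗ (none in [8,10])
Positions where it holds: {3, 4, 5} → 3.

3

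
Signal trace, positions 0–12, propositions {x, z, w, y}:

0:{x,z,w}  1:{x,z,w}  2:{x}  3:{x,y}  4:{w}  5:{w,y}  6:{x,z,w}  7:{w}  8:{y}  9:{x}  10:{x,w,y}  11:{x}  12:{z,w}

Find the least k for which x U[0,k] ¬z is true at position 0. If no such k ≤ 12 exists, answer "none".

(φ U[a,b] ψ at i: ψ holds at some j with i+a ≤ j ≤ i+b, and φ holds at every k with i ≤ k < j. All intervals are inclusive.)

2

Need earliest j ≥ 0 with ¬z, and x at every k in [0,j-1].
  j=0: rhs fails.
  j=1: rhs fails.
  j=2: rhs holds; lhs holds on [0,1]. k = 2.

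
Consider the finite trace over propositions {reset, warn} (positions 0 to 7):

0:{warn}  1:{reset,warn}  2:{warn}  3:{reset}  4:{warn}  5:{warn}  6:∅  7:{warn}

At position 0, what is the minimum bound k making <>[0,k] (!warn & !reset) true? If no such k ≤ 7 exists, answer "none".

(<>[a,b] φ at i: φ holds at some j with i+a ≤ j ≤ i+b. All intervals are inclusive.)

Scan j = 0,1,… for (!warn & !reset):
  j=0: fails
  j=1: fails
  j=2: fails
  j=3: fails
  j=4: fails
  j=5: fails
  j=6: holds
First hit at j=6, so smallest k = 6-0 = 6.

6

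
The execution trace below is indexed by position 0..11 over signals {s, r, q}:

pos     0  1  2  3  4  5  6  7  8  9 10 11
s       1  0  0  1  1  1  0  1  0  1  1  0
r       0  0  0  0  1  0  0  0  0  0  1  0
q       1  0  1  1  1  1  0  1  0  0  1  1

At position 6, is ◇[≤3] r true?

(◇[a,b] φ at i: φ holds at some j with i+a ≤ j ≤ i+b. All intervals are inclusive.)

Check r at each j in [6,9]:
  j=6: false
  j=7: false
  j=8: false
  j=9: false
No position in the window satisfies it → formula fails.

False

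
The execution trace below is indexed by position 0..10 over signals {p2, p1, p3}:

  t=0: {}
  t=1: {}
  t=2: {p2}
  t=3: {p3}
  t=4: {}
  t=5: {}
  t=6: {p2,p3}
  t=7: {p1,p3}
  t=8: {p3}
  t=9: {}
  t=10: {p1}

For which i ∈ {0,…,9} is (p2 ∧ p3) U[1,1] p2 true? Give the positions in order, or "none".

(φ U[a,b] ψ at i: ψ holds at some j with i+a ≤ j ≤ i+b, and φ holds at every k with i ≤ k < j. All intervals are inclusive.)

Evaluate at each i in [0,9]:
  i=0: ✗ (no rhs in [1,1])
  i=1: ✗ (lhs fails at k=1 before rhs at j=2)
  i=2: ✗ (no rhs in [3,3])
  i=3: ✗ (no rhs in [4,4])
  i=4: ✗ (no rhs in [5,5])
  i=5: ✗ (lhs fails at k=5 before rhs at j=6)
  i=6: ✗ (no rhs in [7,7])
  i=7: ✗ (no rhs in [8,8])
  i=8: ✗ (no rhs in [9,9])
  i=9: ✗ (no rhs in [10,10])

none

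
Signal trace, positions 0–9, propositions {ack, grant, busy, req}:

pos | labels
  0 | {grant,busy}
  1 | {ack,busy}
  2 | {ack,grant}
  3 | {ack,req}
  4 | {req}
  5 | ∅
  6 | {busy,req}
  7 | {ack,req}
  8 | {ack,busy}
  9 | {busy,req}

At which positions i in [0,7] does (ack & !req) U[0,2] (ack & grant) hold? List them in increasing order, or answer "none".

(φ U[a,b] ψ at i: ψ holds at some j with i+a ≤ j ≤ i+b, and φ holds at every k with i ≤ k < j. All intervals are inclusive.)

1, 2

Evaluate at each i in [0,7]:
  i=0: ✗ (lhs fails at k=0 before rhs at j=2)
  i=1: ✓ (rhs at j=2; lhs holds on [1,1])
  i=2: ✓ (rhs at j=2)
  i=3: ✗ (no rhs in [3,5])
  i=4: ✗ (no rhs in [4,6])
  i=5: ✗ (no rhs in [5,7])
  i=6: ✗ (no rhs in [6,8])
  i=7: ✗ (no rhs in [7,9])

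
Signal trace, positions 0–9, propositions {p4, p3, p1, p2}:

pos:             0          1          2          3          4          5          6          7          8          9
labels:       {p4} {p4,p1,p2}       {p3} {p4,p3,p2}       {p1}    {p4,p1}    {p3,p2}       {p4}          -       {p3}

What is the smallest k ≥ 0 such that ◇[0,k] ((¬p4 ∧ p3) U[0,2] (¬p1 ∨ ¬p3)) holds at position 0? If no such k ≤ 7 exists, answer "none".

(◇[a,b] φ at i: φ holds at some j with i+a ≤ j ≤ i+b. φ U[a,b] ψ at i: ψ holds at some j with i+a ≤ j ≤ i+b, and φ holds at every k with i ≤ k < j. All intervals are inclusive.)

Scan j = 0,1,… for ((¬p4 ∧ p3) U[0,2] (¬p1 ∨ ¬p3)):
  j=0: holds
First hit at j=0, so smallest k = 0-0 = 0.

0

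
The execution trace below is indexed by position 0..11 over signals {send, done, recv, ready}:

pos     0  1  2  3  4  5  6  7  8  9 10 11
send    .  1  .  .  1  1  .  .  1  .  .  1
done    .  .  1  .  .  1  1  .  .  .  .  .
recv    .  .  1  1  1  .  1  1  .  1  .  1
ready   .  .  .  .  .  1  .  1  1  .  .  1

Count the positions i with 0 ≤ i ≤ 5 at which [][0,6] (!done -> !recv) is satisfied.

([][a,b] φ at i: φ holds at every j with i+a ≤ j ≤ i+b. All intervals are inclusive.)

Evaluate at each i in [0,5]:
  i=0: ✗ (fails at j=3)
  i=1: ✗ (fails at j=3)
  i=2: ✗ (fails at j=3)
  i=3: ✗ (fails at j=3)
  i=4: ✗ (fails at j=4)
  i=5: ✗ (fails at j=7)
Positions where it holds: {} → 0.

0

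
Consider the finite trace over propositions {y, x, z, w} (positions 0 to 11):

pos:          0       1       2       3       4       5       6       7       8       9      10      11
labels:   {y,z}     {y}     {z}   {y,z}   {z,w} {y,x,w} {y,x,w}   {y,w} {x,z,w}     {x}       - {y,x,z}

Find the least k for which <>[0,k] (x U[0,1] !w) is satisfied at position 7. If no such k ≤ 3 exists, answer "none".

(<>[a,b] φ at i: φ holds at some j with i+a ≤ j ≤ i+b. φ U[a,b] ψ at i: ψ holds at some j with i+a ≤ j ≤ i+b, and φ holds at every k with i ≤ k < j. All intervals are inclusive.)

Scan j = 7,8,… for (x U[0,1] !w):
  j=7: fails
  j=8: holds
First hit at j=8, so smallest k = 8-7 = 1.

1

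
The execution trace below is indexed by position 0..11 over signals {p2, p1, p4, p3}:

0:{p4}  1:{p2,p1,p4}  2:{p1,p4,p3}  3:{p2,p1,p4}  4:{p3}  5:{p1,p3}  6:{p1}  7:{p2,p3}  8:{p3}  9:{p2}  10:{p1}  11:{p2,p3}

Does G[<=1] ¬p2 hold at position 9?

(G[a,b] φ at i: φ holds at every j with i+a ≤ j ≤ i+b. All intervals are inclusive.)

Does not hold

Check ¬p2 at every j in [9,10]:
  j=9: false
  j=10: true
Fails at j=9 → formula fails.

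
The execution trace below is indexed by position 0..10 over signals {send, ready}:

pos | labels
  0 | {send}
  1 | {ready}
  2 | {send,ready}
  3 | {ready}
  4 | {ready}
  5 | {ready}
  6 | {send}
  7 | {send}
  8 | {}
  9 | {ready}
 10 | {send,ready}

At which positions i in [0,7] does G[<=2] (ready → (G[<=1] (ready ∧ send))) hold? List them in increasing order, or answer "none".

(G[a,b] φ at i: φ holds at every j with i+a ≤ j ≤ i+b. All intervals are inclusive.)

6

Evaluate at each i in [0,7]:
  i=0: ✗ (fails at j=1)
  i=1: ✗ (fails at j=1)
  i=2: ✗ (fails at j=2)
  i=3: ✗ (fails at j=3)
  i=4: ✗ (fails at j=4)
  i=5: ✗ (fails at j=5)
  i=6: ✓ (all of [6,8])
  i=7: ✗ (fails at j=9)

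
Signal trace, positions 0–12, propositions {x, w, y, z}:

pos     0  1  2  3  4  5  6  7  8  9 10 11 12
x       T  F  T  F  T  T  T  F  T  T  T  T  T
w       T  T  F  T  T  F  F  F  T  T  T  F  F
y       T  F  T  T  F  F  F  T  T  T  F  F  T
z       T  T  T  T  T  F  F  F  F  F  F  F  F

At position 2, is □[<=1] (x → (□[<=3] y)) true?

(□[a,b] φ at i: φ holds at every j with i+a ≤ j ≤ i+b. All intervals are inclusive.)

False

Check (x → (□[<=3] y)) at every j in [2,3]:
  j=2: antecedent true; consequent fails at 4 → ✗
  j=3: antecedent false → ✓
Fails at j=2 → formula fails.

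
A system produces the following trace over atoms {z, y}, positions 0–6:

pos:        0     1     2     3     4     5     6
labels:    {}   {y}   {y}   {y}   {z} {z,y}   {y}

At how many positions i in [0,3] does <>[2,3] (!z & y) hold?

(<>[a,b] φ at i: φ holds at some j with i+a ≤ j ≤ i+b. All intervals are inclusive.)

Evaluate at each i in [0,3]:
  i=0: ✓ (witness j=2)
  i=1: ✓ (witness j=3)
  i=2: ✗ (none in [4,5])
  i=3: ✓ (witness j=6)
Positions where it holds: {0, 1, 3} → 3.

3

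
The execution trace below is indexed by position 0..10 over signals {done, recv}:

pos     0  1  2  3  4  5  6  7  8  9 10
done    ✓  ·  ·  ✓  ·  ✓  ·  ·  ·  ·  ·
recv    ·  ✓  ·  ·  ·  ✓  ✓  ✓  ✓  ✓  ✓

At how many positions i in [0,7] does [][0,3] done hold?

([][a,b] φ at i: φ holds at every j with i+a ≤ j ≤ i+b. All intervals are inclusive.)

0

Evaluate at each i in [0,7]:
  i=0: ✗ (fails at j=1)
  i=1: ✗ (fails at j=1)
  i=2: ✗ (fails at j=2)
  i=3: ✗ (fails at j=4)
  i=4: ✗ (fails at j=4)
  i=5: ✗ (fails at j=6)
  i=6: ✗ (fails at j=6)
  i=7: ✗ (fails at j=7)
Positions where it holds: {} → 0.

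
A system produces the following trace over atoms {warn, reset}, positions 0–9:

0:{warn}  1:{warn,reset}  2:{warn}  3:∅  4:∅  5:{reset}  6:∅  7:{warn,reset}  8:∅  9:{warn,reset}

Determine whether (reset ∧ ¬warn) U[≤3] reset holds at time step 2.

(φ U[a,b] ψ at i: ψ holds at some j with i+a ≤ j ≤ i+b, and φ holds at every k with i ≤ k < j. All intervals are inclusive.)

No

Need some j in [2,5] with reset, and (reset ∧ ¬warn) at every k in [2,j-1].
  j=2: reset false.
  j=3: reset false.
  j=4: reset false.
  j=5: reset holds, but (reset ∧ ¬warn) fails at k=2 → not this j.
No j in the window works → until fails.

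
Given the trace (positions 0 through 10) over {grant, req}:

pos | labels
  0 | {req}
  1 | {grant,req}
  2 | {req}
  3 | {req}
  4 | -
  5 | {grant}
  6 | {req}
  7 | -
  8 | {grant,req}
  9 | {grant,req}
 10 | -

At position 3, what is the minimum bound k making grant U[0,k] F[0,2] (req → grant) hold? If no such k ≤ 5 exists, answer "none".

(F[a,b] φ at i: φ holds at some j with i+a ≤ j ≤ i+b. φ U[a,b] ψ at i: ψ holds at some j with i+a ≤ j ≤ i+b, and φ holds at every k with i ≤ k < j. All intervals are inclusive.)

0

Need earliest j ≥ 3 with F[0,2] (req → grant), and grant at every k in [3,j-1].
  j=3: rhs holds (empty prefix). k = 0.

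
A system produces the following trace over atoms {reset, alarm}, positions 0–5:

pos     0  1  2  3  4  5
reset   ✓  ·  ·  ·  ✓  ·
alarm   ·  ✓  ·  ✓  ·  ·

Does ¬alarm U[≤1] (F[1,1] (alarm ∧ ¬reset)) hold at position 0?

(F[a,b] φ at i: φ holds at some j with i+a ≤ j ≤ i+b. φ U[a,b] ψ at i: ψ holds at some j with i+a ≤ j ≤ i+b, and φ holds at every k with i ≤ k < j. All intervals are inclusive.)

Yes

Need some j in [0,1] with F[1,1] (alarm ∧ ¬reset), and ¬alarm at every k in [0,j-1].
  j=0: F[1,1] (alarm ∧ ¬reset) holds; no prefix to check → satisfied.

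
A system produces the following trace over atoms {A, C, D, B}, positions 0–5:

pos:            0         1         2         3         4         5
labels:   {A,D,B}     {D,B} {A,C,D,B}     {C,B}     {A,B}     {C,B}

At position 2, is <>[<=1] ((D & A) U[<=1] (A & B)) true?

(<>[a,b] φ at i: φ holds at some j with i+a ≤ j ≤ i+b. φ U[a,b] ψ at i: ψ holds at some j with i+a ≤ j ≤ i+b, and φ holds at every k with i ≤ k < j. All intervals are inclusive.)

Holds

Check ((D & A) U[<=1] (A & B)) at each j in [2,3]:
  j=2: holds
  j=3: fails
Found at j=2 → formula holds.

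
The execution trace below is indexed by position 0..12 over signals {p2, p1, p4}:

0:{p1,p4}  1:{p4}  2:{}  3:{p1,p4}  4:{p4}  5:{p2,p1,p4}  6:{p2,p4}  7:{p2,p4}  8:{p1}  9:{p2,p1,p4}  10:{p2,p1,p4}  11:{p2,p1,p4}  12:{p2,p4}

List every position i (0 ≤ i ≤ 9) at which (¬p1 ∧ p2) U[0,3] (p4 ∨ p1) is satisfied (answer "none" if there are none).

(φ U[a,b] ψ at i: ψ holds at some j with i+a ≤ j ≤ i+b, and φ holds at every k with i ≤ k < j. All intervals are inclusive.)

Evaluate at each i in [0,9]:
  i=0: ✓ (rhs at j=0)
  i=1: ✓ (rhs at j=1)
  i=2: ✗ (lhs fails at k=2 before rhs at j=3)
  i=3: ✓ (rhs at j=3)
  i=4: ✓ (rhs at j=4)
  i=5: ✓ (rhs at j=5)
  i=6: ✓ (rhs at j=6)
  i=7: ✓ (rhs at j=7)
  i=8: ✓ (rhs at j=8)
  i=9: ✓ (rhs at j=9)

0, 1, 3, 4, 5, 6, 7, 8, 9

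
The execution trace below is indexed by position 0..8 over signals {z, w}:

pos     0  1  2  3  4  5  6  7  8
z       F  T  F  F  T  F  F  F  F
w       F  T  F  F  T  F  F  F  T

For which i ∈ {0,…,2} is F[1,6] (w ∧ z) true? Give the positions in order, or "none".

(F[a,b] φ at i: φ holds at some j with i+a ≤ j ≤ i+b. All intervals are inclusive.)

0, 1, 2

Evaluate at each i in [0,2]:
  i=0: ✓ (witness j=1)
  i=1: ✓ (witness j=4)
  i=2: ✓ (witness j=4)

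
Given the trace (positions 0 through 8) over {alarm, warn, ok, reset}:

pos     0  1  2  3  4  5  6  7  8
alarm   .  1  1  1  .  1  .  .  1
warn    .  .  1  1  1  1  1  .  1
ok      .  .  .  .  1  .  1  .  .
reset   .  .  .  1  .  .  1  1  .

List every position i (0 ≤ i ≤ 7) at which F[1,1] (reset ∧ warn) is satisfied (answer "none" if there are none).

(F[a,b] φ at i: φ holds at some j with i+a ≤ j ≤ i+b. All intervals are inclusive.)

Evaluate at each i in [0,7]:
  i=0: ✗ (none in [1,1])
  i=1: ✗ (none in [2,2])
  i=2: ✓ (witness j=3)
  i=3: ✗ (none in [4,4])
  i=4: ✗ (none in [5,5])
  i=5: ✓ (witness j=6)
  i=6: ✗ (none in [7,7])
  i=7: ✗ (none in [8,8])

2, 5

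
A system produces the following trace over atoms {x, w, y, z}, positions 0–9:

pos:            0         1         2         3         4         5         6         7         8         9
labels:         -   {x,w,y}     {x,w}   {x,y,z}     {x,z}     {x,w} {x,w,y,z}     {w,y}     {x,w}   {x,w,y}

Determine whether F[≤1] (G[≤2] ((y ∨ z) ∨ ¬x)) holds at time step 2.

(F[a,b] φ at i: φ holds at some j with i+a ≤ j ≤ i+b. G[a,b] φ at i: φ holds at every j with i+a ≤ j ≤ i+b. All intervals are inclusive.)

Check G[≤2] ((y ∨ z) ∨ ¬x) at each j in [2,3]:
  j=2: fails at 2
  j=3: fails at 5
No position in the window satisfies it → formula fails.

Does not hold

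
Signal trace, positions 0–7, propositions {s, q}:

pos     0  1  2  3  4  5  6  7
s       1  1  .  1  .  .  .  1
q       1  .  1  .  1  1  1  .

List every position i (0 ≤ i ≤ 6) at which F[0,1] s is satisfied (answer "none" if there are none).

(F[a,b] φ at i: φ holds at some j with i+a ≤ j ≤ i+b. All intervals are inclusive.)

0, 1, 2, 3, 6

Evaluate at each i in [0,6]:
  i=0: ✓ (witness j=0)
  i=1: ✓ (witness j=1)
  i=2: ✓ (witness j=3)
  i=3: ✓ (witness j=3)
  i=4: ✗ (none in [4,5])
  i=5: ✗ (none in [5,6])
  i=6: ✓ (witness j=7)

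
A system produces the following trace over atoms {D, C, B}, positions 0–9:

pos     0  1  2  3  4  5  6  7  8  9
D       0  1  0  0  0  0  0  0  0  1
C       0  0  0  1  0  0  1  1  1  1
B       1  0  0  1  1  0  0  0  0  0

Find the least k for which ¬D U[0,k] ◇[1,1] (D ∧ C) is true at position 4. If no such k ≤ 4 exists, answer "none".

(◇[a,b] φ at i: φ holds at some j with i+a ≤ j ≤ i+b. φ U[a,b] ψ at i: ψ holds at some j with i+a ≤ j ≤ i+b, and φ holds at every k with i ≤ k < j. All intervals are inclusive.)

Need earliest j ≥ 4 with ◇[1,1] (D ∧ C), and ¬D at every k in [4,j-1].
  j=4: rhs fails.
  j=5: rhs fails.
  j=6: rhs fails.
  j=7: rhs fails.
  j=8: rhs holds; lhs holds on [4,7]. k = 4.

4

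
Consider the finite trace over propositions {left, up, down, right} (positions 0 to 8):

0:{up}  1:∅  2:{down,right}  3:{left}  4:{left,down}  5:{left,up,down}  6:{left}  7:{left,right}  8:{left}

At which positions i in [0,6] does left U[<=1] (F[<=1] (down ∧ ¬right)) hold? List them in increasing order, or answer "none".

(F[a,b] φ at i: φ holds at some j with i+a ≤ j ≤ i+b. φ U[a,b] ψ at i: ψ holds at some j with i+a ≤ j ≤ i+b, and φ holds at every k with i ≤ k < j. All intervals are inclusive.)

Evaluate at each i in [0,6]:
  i=0: ✗ (no rhs in [0,1])
  i=1: ✗ (no rhs in [1,2])
  i=2: ✗ (lhs fails at k=2 before rhs at j=3)
  i=3: ✓ (rhs at j=3)
  i=4: ✓ (rhs at j=4)
  i=5: ✓ (rhs at j=5)
  i=6: ✗ (no rhs in [6,7])

3, 4, 5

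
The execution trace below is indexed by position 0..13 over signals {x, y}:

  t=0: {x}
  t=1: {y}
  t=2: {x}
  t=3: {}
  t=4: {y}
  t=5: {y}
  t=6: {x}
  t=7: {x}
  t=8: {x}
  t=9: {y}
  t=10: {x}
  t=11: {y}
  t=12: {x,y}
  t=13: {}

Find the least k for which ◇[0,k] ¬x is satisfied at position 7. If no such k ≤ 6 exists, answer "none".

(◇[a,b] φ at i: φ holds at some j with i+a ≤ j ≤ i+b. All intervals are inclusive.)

Scan j = 7,8,… for ¬x:
  j=7: fails
  j=8: fails
  j=9: holds
First hit at j=9, so smallest k = 9-7 = 2.

2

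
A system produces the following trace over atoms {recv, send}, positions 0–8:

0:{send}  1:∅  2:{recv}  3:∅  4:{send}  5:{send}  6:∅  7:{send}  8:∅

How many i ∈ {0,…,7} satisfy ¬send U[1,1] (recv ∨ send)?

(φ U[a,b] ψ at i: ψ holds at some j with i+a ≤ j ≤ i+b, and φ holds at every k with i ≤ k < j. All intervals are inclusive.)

Evaluate at each i in [0,7]:
  i=0: ✗ (no rhs in [1,1])
  i=1: ✓ (rhs at j=2; lhs holds on [1,1])
  i=2: ✗ (no rhs in [3,3])
  i=3: ✓ (rhs at j=4; lhs holds on [3,3])
  i=4: ✗ (lhs fails at k=4 before rhs at j=5)
  i=5: ✗ (no rhs in [6,6])
  i=6: ✓ (rhs at j=7; lhs holds on [6,6])
  i=7: ✗ (no rhs in [8,8])
Positions where it holds: {1, 3, 6} → 3.

3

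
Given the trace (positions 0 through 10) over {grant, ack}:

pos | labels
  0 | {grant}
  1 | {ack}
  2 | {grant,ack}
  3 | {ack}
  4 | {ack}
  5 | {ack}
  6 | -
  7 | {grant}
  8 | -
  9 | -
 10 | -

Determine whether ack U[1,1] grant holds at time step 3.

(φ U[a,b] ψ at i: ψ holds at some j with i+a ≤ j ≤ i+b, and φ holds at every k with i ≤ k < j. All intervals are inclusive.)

Need some j in [4,4] with grant, and ack at every k in [3,j-1].
  j=4: grant false.
No j in the window works → until fails.

False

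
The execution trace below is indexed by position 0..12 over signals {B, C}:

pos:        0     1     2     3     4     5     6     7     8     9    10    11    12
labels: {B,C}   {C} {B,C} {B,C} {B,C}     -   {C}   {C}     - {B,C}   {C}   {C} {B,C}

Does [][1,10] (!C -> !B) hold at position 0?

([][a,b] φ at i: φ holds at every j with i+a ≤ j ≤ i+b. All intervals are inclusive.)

Yes

Check (!C -> !B) at every j in [1,10]:
  j=1: antecedent false → ✓
  j=2: antecedent false → ✓
  j=3: antecedent false → ✓
  j=4: antecedent false → ✓
  j=5: antecedent true; consequent true → ✓
  j=6: antecedent false → ✓
  j=7: antecedent false → ✓
  j=8: antecedent true; consequent true → ✓
  j=9: antecedent false → ✓
  j=10: antecedent false → ✓
All positions satisfy it → formula holds.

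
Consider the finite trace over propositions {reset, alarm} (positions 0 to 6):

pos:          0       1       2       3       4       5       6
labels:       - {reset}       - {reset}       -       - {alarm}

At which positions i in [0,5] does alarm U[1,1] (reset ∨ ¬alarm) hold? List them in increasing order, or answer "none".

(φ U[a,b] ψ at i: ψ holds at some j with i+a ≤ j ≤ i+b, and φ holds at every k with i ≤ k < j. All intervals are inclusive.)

none

Evaluate at each i in [0,5]:
  i=0: ✗ (lhs fails at k=0 before rhs at j=1)
  i=1: ✗ (lhs fails at k=1 before rhs at j=2)
  i=2: ✗ (lhs fails at k=2 before rhs at j=3)
  i=3: ✗ (lhs fails at k=3 before rhs at j=4)
  i=4: ✗ (lhs fails at k=4 before rhs at j=5)
  i=5: ✗ (no rhs in [6,6])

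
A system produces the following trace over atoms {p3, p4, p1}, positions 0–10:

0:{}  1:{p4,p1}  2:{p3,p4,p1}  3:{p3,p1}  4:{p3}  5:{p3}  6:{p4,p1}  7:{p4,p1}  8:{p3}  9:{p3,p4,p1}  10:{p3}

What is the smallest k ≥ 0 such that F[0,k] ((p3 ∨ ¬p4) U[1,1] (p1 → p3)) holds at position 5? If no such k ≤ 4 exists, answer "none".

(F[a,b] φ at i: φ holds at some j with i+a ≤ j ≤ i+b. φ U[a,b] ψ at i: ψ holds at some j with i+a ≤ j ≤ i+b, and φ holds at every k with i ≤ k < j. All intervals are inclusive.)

Scan j = 5,6,… for ((p3 ∨ ¬p4) U[1,1] (p1 → p3)):
  j=5: fails
  j=6: fails
  j=7: fails
  j=8: holds
First hit at j=8, so smallest k = 8-5 = 3.

3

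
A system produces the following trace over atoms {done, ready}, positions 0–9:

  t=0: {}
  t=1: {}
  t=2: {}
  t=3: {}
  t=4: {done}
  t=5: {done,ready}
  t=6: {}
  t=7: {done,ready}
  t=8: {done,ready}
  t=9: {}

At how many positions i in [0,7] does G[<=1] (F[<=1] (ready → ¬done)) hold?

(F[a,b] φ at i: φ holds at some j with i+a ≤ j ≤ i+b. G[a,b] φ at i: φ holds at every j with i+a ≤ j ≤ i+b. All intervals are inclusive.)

Evaluate at each i in [0,7]:
  i=0: ✓ (all of [0,1])
  i=1: ✓ (all of [1,2])
  i=2: ✓ (all of [2,3])
  i=3: ✓ (all of [3,4])
  i=4: ✓ (all of [4,5])
  i=5: ✓ (all of [5,6])
  i=6: ✗ (fails at j=7)
  i=7: ✗ (fails at j=7)
Positions where it holds: {0, 1, 2, 3, 4, 5} → 6.

6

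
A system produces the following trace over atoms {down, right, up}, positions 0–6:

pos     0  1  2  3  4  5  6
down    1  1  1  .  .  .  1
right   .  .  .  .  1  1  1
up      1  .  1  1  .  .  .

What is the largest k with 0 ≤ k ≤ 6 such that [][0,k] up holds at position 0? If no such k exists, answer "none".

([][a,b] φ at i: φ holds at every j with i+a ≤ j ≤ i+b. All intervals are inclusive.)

0

up must hold from j=0 onward; find where it first fails.
  j=0: holds
  j=1: fails
Holds on [0,0], so largest k = 0.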